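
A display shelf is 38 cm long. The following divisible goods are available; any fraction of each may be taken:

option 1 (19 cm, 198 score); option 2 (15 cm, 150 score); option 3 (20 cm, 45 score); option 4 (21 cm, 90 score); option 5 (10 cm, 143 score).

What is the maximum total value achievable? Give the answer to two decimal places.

431.00

Take in order of value per unit:
- option 5 (143/10 per unit): all 10 → value 143, running total 143.00
- option 1 (198/19 per unit): all 19 → value 198, running total 341.00
- option 2 (150/15 per unit): 9 of 15 → value 9×150/15 = 90.0000, running total 431.00
Total 431.00.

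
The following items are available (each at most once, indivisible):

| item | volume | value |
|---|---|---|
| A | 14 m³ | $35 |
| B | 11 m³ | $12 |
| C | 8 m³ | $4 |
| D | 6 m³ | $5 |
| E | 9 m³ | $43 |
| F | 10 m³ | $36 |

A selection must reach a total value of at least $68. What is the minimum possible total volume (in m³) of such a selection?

Subsets with value ≥ 68, sorted by total volume:
- E+F: volume 19, value 79
- A+E: volume 23, value 78
- A+F: volume 24, value 71
- D+E+F: volume 25, value 84
Minimum volume: 19 m³.

19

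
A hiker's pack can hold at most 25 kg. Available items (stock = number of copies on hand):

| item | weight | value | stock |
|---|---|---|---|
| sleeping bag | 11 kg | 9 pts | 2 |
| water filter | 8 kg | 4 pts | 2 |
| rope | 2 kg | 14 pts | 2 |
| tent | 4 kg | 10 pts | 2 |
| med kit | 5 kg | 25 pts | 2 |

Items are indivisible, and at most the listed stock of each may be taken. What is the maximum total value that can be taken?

98 pts

Top feasible selections:
- 2×rope + 2×tent + 2×med kit: weight 22, value 98
- 2×rope + 1×tent + 2×med kit: weight 18, value 88
- 1×sleeping bag + 2×rope + 2×med kit: weight 25, value 87
Best: 98 pts.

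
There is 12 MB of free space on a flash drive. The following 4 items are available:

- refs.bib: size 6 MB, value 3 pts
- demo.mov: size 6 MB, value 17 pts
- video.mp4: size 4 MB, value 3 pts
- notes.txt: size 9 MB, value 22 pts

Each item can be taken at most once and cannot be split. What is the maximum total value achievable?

22 pts

Check high-value combinations within 12 MB:
- notes.txt: size 9, value 22
- demo.mov+video.mp4: size 6+4=10, value 17+3=20
- refs.bib+demo.mov: size 6+6=12, value 3+17=20
- demo.mov: size 6, value 17
- refs.bib+video.mp4: size 6+4=10, value 3+3=6
Best: 22 pts.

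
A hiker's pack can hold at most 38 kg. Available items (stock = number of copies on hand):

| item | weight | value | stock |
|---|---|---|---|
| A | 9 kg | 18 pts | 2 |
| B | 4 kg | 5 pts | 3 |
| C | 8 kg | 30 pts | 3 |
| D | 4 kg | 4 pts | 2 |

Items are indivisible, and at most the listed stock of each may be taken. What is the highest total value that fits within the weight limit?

113 pts

Best selections within weight 38 and stock limits:
- 1×A + 1×B + 3×C: weight 37, value 113
- 1×A + 3×C + 1×D: weight 37, value 112
Best: 113 pts.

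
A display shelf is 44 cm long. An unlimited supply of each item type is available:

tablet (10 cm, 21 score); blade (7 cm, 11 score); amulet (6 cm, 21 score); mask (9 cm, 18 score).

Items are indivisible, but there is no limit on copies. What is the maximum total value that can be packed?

Best value-per-unit is amulet at 21/6, and filling with it alone uses length 7×6=42. No mix of the others beats 7×21 = 147.

147 score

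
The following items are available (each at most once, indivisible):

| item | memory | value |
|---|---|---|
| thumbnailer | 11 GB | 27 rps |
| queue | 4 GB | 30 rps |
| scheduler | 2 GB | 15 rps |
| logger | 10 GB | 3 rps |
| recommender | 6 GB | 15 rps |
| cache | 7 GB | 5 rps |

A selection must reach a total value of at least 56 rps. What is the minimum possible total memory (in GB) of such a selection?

Subsets with value ≥ 56, sorted by total memory:
- queue+scheduler+recommender: memory 12, value 60
- thumbnailer+queue: memory 15, value 57
Minimum memory: 12 GB.

12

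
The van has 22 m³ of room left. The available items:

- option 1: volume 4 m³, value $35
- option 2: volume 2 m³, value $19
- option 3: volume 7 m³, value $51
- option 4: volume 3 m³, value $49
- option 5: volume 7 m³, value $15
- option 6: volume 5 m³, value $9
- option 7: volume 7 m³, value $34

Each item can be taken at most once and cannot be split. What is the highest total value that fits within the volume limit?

$169

Check high-value combinations within 22 m³:
- option 1+option 3+option 4+option 7: volume 4+7+3+7=21, value 35+51+49+34=169
- option 1+option 2+option 3+option 4+option 6: volume 4+2+7+3+5=21, value 35+19+51+49+9=163
- option 1+option 2+option 3+option 4: volume 4+2+7+3=16, value 35+19+51+49=154
Best: $169.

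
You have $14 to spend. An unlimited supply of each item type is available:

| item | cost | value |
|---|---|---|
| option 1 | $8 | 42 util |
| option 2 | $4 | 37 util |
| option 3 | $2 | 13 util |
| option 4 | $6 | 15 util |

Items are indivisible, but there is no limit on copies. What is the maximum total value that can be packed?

124 util

Best value-per-unit is option 2 at 37/4; filling with it alone gives 3×37 = 111.
Optimal mix: 3×option 2 + 1×option 3 → cost 14, value 124.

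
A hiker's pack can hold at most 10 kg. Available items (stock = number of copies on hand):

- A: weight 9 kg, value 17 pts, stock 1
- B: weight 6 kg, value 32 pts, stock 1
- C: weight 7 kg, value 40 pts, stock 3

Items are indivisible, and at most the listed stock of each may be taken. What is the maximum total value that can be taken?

40 pts

Top feasible selections:
- 1×C: weight 7, value 40
- 1×B: weight 6, value 32
- 1×A: weight 9, value 17
Best: 40 pts.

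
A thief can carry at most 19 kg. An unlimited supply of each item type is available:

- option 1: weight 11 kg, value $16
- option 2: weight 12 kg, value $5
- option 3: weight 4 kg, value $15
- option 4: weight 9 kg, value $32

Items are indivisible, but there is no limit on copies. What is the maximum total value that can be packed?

Best value-per-unit is option 3 at 15/4; filling with it alone gives 4×15 = 60.
Optimal mix: 2×option 4 → weight 18, value 64.

$64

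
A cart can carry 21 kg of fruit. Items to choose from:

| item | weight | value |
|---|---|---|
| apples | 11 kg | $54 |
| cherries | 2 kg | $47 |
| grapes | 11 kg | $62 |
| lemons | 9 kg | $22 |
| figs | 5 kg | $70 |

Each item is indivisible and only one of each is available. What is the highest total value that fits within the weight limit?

Check high-value combinations within 21 kg:
- cherries+grapes+figs: weight 2+11+5=18, value 47+62+70=179
- apples+cherries+figs: weight 11+2+5=18, value 54+47+70=171
- cherries+lemons+figs: weight 2+9+5=16, value 47+22+70=139
- grapes+figs: weight 11+5=16, value 62+70=132
Best: $179.

$179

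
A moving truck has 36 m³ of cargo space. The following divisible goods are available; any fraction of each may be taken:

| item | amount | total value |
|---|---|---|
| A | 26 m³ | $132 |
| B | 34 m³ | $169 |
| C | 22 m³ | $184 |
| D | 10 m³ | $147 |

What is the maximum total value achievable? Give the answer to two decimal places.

Take in order of value per unit:
- D (147/10 per unit): all 10 → value 147, running total 147.00
- C (184/22 per unit): all 22 → value 184, running total 331.00
- A (132/26 per unit): 4 of 26 → value 4×132/26 = 20.3077, running total 351.31
Total 351.31.

351.31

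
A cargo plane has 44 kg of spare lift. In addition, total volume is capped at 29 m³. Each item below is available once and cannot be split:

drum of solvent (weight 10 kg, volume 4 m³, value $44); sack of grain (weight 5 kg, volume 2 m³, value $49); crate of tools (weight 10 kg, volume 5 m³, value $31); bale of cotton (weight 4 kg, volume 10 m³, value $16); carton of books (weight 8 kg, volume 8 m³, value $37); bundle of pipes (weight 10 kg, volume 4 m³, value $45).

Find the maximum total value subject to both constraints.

$206

Feasible sets respecting both limits:
- drum of solvent+sack of grain+crate of tools+carton of books+bundle of pipes: weight 43, volume 23, value 206
- drum of solvent+sack of grain+bale of cotton+carton of books+bundle of pipes: weight 37, volume 28, value 191
- drum of solvent+sack of grain+crate of tools+bale of cotton+bundle of pipes: weight 39, volume 25, value 185
Best: $206.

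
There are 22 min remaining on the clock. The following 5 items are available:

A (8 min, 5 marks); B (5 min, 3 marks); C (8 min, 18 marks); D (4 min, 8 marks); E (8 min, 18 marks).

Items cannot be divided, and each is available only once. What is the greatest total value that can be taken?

44 marks

Check high-value combinations within 22 min:
- C+D+E: time 8+4+8=20, value 18+8+18=44
- B+C+E: time 5+8+8=21, value 3+18+18=39
- C+E: time 8+8=16, value 18+18=36
- A+C+D: time 8+8+4=20, value 5+18+8=31
- A+D+E: time 8+4+8=20, value 5+8+18=31
Best: 44 marks.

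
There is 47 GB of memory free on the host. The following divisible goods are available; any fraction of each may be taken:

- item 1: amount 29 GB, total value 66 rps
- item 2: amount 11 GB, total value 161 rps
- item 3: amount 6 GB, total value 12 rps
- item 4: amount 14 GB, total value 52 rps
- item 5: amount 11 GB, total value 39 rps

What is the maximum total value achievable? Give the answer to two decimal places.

Take in order of value per unit:
- item 2 (161/11 per unit): all 11 → value 161, running total 161.00
- item 4 (52/14 per unit): all 14 → value 52, running total 213.00
- item 5 (39/11 per unit): all 11 → value 39, running total 252.00
- item 1 (66/29 per unit): 11 of 29 → value 11×66/29 = 25.0345, running total 277.03
Total 277.03.

277.03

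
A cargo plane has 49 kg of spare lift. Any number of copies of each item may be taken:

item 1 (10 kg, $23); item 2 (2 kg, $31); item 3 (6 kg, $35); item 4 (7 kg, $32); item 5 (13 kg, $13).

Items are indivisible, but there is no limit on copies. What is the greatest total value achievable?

Best value-per-unit is item 2 at 31/2, and filling with it alone uses weight 24×2=48. No mix of the others beats 24×31 = 744.

$744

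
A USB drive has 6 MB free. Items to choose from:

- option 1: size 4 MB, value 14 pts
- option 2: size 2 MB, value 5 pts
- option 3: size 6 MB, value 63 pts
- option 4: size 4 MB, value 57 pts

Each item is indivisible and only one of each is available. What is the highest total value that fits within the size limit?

This is a 0/1 knapsack; check combinations near the capacity.
- option 3: size 6, value 63
- option 2+option 4: size 2+4=6, value 5+57=62
- option 4: size 4, value 57
- option 1+option 2: size 4+2=6, value 14+5=19
- option 1: size 4, value 14
Best: 63 pts.

63 pts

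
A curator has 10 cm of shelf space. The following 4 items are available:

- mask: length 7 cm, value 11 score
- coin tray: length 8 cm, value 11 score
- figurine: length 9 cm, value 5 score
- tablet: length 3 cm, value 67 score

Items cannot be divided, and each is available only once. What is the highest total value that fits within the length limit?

Check high-value combinations within 10 cm:
- mask+tablet: length 7+3=10, value 11+67=78
- tablet: length 3, value 67
- mask: length 7, value 11
Best: 78 score.

78 score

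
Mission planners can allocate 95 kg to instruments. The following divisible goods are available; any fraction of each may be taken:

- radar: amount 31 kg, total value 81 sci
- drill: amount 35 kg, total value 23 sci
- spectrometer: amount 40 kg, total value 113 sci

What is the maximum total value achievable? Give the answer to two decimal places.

209.77

Take in order of value per unit:
- spectrometer (113/40 per unit): all 40 → value 113, running total 113.00
- radar (81/31 per unit): all 31 → value 81, running total 194.00
- drill (23/35 per unit): 24 of 35 → value 24×23/35 = 15.7714, running total 209.77
Total 209.77.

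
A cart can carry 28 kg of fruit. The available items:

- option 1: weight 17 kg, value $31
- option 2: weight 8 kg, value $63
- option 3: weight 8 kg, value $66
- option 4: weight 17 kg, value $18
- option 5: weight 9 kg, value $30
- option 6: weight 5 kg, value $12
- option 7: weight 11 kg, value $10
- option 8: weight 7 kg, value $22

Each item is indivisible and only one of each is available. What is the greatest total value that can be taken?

Check high-value combinations within 28 kg:
- option 2+option 3+option 6+option 8: weight 8+8+5+7=28, value 63+66+12+22=163
- option 2+option 3+option 5: weight 8+8+9=25, value 63+66+30=159
- option 2+option 3+option 8: weight 8+8+7=23, value 63+66+22=151
- option 2+option 3+option 6: weight 8+8+5=21, value 63+66+12=141
Best: $163.

$163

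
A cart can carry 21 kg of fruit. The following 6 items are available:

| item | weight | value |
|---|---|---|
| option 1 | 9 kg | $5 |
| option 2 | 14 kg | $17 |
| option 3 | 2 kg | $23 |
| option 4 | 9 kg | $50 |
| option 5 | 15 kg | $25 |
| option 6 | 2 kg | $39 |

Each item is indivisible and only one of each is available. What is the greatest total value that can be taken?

$112

Check high-value combinations within 21 kg:
- option 3+option 4+option 6: weight 2+9+2=13, value 23+50+39=112
- option 1+option 4+option 6: weight 9+9+2=20, value 5+50+39=94
- option 4+option 6: weight 9+2=11, value 50+39=89
Best: $112.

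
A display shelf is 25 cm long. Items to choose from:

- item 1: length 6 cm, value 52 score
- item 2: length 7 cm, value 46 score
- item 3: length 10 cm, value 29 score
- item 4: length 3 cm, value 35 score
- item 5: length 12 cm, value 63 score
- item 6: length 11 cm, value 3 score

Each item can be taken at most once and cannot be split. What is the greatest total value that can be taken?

This is a 0/1 knapsack; check combinations near the capacity.
- item 1+item 2+item 5: length 6+7+12=25, value 52+46+63=161
- item 1+item 4+item 5: length 6+3+12=21, value 52+35+63=150
- item 2+item 4+item 5: length 7+3+12=22, value 46+35+63=144
- item 1+item 2+item 4: length 6+7+3=16, value 52+46+35=133
Best: 161 score.

161 score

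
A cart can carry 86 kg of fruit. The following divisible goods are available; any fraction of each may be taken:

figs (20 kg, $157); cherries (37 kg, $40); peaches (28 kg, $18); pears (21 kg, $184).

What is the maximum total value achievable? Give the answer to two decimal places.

386.14

Take in order of value per unit:
- pears (184/21 per unit): all 21 → value 184, running total 184.00
- figs (157/20 per unit): all 20 → value 157, running total 341.00
- cherries (40/37 per unit): all 37 → value 40, running total 381.00
- peaches (18/28 per unit): 8 of 28 → value 8×18/28 = 5.1429, running total 386.14
Total 386.14.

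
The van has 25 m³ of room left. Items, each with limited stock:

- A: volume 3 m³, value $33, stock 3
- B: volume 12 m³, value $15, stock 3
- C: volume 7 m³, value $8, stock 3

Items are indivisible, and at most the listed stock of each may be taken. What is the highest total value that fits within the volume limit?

$115

Best selections within volume 25 and stock limits:
- 3×A + 2×C: volume 23, value 115
- 3×A + 1×B: volume 21, value 114
- 3×A + 1×C: volume 16, value 107
Best: $115.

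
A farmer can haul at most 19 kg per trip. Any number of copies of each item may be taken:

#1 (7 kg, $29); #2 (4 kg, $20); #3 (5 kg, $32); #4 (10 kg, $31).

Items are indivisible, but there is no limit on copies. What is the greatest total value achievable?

Best value-per-unit is #3 at 32/5; filling with it alone gives 3×32 = 96.
Optimal mix: 1×#2 + 3×#3 → weight 19, value 116.

$116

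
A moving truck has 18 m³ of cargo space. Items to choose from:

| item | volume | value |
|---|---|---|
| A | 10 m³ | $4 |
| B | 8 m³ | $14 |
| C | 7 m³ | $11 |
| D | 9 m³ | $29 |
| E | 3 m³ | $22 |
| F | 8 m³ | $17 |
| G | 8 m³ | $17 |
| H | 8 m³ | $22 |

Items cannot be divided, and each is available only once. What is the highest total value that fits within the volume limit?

This is a 0/1 knapsack; check combinations near the capacity.
- C+E+H: volume 7+3+8=18, value 11+22+22=55
- D+E: volume 9+3=12, value 29+22=51
- D+H: volume 9+8=17, value 29+22=51
Best: $55.

$55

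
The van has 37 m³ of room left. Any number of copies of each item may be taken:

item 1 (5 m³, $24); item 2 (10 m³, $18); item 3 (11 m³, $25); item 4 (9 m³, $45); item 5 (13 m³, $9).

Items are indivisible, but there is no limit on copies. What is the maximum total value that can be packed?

Best value-per-unit is item 4 at 45/9; filling with it alone gives 4×45 = 180.
Optimal mix: 2×item 1 + 3×item 4 → volume 37, value 183.

$183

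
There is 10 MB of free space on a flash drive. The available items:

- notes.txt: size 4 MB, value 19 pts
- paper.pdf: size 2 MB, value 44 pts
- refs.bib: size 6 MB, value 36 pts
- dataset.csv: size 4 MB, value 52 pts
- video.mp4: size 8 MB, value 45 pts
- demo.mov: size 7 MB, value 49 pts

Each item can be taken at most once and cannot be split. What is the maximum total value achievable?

Check high-value combinations within 10 MB:
- notes.txt+paper.pdf+dataset.csv: size 4+2+4=10, value 19+44+52=115
- paper.pdf+dataset.csv: size 2+4=6, value 44+52=96
- paper.pdf+demo.mov: size 2+7=9, value 44+49=93
- paper.pdf+video.mp4: size 2+8=10, value 44+45=89
Best: 115 pts.

115 pts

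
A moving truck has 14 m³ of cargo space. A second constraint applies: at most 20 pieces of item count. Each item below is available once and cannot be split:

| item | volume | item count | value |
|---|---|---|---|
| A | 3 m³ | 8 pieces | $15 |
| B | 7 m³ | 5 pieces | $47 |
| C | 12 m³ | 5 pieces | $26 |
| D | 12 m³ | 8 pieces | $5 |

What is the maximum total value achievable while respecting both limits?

$62

Feasible sets respecting both limits:
- A+B: volume 10, item count 13, value 62
- B: volume 7, item count 5, value 47
- C: volume 12, item count 5, value 26
Best: $62.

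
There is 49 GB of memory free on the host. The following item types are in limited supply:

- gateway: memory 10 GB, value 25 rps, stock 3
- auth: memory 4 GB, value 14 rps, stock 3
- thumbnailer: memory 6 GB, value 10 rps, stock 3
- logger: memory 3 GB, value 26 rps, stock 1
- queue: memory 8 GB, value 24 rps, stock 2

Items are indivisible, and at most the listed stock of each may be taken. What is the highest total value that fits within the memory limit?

153 rps

Top feasible selections:
- 3×gateway + 2×auth + 1×logger + 1×queue: memory 49, value 153
- 2×gateway + 2×auth + 1×logger + 2×queue: memory 47, value 152
- 2×gateway + 3×auth + 1×thumbnailer + 1×logger + 1×queue: memory 49, value 152
Best: 153 rps.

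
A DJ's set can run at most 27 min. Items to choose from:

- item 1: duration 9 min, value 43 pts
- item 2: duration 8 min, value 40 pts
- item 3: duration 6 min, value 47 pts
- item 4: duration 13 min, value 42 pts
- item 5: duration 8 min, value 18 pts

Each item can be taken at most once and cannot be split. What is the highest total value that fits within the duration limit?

130 pts

Check high-value combinations within 27 min:
- item 1+item 2+item 3: duration 9+8+6=23, value 43+40+47=130
- item 2+item 3+item 4: duration 8+6+13=27, value 40+47+42=129
- item 1+item 3+item 5: duration 9+6+8=23, value 43+47+18=108
Best: 130 pts.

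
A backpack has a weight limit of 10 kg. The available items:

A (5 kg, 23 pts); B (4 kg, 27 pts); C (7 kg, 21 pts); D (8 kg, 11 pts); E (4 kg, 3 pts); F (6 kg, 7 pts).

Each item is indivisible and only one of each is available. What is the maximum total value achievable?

50 pts

Check high-value combinations within 10 kg:
- A+B: weight 5+4=9, value 23+27=50
- B+F: weight 4+6=10, value 27+7=34
- B+E: weight 4+4=8, value 27+3=30
- B: weight 4, value 27
- A+E: weight 5+4=9, value 23+3=26
Best: 50 pts.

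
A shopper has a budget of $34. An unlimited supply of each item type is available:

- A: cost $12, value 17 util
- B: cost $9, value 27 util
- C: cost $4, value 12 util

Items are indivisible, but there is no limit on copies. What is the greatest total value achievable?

Best value-per-unit is B at 27/9; filling with it alone gives 3×27 = 81.
Optimal mix: 2×B + 4×C → cost 34, value 102.

102 util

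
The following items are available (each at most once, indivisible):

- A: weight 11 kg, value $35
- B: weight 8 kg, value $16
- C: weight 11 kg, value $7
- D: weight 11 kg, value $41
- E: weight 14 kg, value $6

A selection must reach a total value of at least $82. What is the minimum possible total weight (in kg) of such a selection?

30

Subsets with value ≥ 82, sorted by total weight:
- A+B+D: weight 30, value 92
- A+C+D: weight 33, value 83
- A+D+E: weight 36, value 82
- A+B+C+D: weight 41, value 99
Minimum weight: 30 kg.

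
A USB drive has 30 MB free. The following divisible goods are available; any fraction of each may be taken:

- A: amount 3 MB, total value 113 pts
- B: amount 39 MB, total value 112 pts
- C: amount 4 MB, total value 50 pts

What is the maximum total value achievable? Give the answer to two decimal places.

Take in order of value per unit:
- A (113/3 per unit): all 3 → value 113, running total 113.00
- C (50/4 per unit): all 4 → value 50, running total 163.00
- B (112/39 per unit): 23 of 39 → value 23×112/39 = 66.0513, running total 229.05
Total 229.05.

229.05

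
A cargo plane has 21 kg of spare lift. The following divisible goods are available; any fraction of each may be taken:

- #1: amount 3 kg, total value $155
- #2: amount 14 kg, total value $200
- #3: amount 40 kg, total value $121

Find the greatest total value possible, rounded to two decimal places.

Take in order of value per unit:
- #1 (155/3 per unit): all 3 → value 155, running total 155.00
- #2 (200/14 per unit): all 14 → value 200, running total 355.00
- #3 (121/40 per unit): 4 of 40 → value 4×121/40 = 12.1000, running total 367.10
Total 367.10.

367.10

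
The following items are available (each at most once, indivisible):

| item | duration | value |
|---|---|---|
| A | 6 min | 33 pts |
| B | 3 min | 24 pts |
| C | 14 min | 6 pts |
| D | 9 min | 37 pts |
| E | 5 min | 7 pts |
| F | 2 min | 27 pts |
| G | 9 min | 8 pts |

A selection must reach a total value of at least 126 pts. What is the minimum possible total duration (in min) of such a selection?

Subsets with value ≥ 126, sorted by total duration:
- A+B+D+E+F: duration 25, value 128
- A+B+D+F+G: duration 29, value 129
Minimum duration: 25 min.

25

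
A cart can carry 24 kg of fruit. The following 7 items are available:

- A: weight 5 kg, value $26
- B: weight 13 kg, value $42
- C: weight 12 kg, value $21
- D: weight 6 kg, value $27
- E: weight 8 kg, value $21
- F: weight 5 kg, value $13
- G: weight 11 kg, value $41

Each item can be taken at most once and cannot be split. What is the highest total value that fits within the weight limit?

Check high-value combinations within 24 kg:
- A+B+D: weight 5+13+6=24, value 26+42+27=95
- A+D+G: weight 5+6+11=22, value 26+27+41=94
- A+E+G: weight 5+8+11=24, value 26+21+41=88
- A+D+E+F: weight 5+6+8+5=24, value 26+27+21+13=87
Best: $95.

$95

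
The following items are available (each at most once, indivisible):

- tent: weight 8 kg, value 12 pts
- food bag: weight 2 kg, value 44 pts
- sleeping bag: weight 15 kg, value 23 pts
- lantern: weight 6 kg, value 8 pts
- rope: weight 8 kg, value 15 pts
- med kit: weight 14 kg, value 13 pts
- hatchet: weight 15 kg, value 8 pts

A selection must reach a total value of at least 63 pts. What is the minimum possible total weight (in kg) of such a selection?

Subsets with value ≥ 63, sorted by total weight:
- food bag+lantern+rope: weight 16, value 67
- tent+food bag+lantern: weight 16, value 64
Minimum weight: 16 kg.

16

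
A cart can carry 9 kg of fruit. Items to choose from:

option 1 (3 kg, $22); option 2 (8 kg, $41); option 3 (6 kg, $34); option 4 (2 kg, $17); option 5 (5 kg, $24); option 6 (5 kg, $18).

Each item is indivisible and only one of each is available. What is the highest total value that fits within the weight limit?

$56

Check high-value combinations within 9 kg:
- option 1+option 3: weight 3+6=9, value 22+34=56
- option 3+option 4: weight 6+2=8, value 34+17=51
- option 1+option 5: weight 3+5=8, value 22+24=46
Best: $56.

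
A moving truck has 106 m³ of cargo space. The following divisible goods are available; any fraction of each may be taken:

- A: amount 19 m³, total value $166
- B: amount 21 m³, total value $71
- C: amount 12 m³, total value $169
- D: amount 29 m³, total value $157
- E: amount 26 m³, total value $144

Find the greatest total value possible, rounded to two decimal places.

Take in order of value per unit:
- C (169/12 per unit): all 12 → value 169, running total 169.00
- A (166/19 per unit): all 19 → value 166, running total 335.00
- E (144/26 per unit): all 26 → value 144, running total 479.00
- D (157/29 per unit): all 29 → value 157, running total 636.00
- B (71/21 per unit): 20 of 21 → value 20×71/21 = 67.6190, running total 703.62
Total 703.62.

703.62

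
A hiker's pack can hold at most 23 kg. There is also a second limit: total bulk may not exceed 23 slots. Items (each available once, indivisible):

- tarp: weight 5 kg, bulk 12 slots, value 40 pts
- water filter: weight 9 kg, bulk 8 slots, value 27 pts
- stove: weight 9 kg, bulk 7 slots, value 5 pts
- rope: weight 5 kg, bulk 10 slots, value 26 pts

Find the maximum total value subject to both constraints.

67 pts

Feasible sets respecting both limits:
- tarp+water filter: weight 14, bulk 20, value 67
- tarp+rope: weight 10, bulk 22, value 66
- water filter+rope: weight 14, bulk 18, value 53
Best: 67 pts.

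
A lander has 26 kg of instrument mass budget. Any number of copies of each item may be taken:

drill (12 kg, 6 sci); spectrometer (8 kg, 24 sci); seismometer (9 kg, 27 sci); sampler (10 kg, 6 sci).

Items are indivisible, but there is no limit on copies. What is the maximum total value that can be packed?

Best value-per-unit is spectrometer at 24/8; filling with it alone gives 3×24 = 72.
Optimal mix: 1×spectrometer + 2×seismometer → mass 26, value 78.

78 sci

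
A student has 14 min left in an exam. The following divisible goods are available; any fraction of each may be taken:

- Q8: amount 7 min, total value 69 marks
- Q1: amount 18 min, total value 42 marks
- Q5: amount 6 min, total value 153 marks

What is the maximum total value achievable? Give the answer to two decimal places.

224.33

Take in order of value per unit:
- Q5 (153/6 per unit): all 6 → value 153, running total 153.00
- Q8 (69/7 per unit): all 7 → value 69, running total 222.00
- Q1 (42/18 per unit): 1 of 18 → value 1×42/18 = 2.3333, running total 224.33
Total 224.33.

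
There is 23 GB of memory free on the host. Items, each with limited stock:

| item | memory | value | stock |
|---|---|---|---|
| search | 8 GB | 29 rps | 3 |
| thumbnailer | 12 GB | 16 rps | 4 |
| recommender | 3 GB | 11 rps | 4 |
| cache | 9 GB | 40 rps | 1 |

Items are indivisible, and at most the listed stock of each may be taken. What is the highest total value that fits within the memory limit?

Best selections within memory 23 and stock limits:
- 1×search + 2×recommender + 1×cache: memory 23, value 91
- 4×recommender + 1×cache: memory 21, value 84
Best: 91 rps.

91 rps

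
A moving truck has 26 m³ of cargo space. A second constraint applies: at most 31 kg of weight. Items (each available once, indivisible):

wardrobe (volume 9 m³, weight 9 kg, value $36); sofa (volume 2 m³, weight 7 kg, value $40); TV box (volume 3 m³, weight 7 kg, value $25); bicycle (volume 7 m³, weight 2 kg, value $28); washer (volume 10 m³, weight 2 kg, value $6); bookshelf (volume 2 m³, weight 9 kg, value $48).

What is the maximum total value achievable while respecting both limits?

$152

Feasible sets respecting both limits:
- wardrobe+sofa+bicycle+bookshelf: volume 20, weight 27, value 152
- sofa+TV box+bicycle+washer+bookshelf: volume 24, weight 27, value 147
- sofa+TV box+bicycle+bookshelf: volume 14, weight 25, value 141
Best: $152.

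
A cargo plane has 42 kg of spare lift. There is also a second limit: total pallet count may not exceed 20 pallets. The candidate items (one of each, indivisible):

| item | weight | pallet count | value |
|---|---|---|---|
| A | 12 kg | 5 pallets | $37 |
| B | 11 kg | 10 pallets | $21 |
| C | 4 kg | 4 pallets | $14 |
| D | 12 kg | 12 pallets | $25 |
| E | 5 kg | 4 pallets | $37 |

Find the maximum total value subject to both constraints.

$95

Feasible sets respecting both limits:
- A+B+E: weight 28, pallet count 19, value 95
- A+C+E: weight 21, pallet count 13, value 88
- C+D+E: weight 21, pallet count 20, value 76
Best: $95.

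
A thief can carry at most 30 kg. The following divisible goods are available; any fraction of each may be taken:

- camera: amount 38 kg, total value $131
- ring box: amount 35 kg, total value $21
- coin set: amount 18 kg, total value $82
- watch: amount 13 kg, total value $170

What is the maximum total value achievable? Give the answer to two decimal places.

247.44

Take in order of value per unit:
- watch (170/13 per unit): all 13 → value 170, running total 170.00
- coin set (82/18 per unit): 17 of 18 → value 17×82/18 = 77.4444, running total 247.44
Total 247.44.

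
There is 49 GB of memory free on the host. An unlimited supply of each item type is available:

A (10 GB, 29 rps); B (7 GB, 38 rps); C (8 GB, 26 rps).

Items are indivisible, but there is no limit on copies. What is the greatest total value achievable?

Best value-per-unit is B at 38/7, and filling with it alone uses memory 7×7=49. No mix of the others beats 7×38 = 266.

266 rps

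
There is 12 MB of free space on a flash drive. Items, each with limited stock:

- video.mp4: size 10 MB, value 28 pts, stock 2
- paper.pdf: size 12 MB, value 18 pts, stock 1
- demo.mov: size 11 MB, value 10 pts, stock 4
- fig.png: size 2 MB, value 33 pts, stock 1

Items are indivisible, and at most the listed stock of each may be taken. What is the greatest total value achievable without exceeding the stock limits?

61 pts

Top feasible selections:
- 1×video.mp4 + 1×fig.png: size 12, value 61
- 1×fig.png: size 2, value 33
- 1×video.mp4: size 10, value 28
Best: 61 pts.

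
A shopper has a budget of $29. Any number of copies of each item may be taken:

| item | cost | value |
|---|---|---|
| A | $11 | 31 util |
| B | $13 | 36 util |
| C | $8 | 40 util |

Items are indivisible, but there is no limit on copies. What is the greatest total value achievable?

120 util

Best value-per-unit is C at 40/8, and filling with it alone uses cost 3×8=24. No mix of the others beats 3×40 = 120.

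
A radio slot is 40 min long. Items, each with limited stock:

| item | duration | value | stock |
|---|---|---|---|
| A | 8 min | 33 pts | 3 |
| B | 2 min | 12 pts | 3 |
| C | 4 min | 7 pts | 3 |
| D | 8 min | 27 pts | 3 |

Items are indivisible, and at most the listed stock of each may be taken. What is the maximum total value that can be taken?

Best selections within duration 40 and stock limits:
- 3×A + 3×B + 1×D: duration 38, value 162
- 3×A + 2×B + 1×C + 1×D: duration 40, value 157
- 2×A + 3×B + 2×D: duration 38, value 156
- 3×A + 2×D: duration 40, value 153
Best: 162 pts.

162 pts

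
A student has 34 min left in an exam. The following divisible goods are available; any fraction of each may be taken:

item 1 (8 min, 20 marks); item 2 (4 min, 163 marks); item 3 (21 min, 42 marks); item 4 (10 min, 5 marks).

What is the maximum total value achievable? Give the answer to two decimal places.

225.50

Take in order of value per unit:
- item 2 (163/4 per unit): all 4 → value 163, running total 163.00
- item 1 (20/8 per unit): all 8 → value 20, running total 183.00
- item 3 (42/21 per unit): all 21 → value 42, running total 225.00
- item 4 (5/10 per unit): 1 of 10 → value 1×5/10 = 0.5000, running total 225.50
Total 225.50.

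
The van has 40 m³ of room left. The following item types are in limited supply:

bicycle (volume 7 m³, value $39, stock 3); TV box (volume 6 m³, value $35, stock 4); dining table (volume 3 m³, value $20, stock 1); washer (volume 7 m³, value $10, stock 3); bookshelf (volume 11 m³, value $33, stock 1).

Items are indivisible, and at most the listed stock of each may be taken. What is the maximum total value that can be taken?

Best selections within volume 40 and stock limits:
- 3×bicycle + 3×TV box: volume 39, value 222
- 2×bicycle + 4×TV box: volume 38, value 218
Best: $222.

$222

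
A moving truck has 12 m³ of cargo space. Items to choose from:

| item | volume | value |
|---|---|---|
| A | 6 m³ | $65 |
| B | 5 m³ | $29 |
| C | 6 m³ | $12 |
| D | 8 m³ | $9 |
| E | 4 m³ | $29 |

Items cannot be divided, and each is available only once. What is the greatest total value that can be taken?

This is a 0/1 knapsack; check combinations near the capacity.
- A+E: volume 6+4=10, value 65+29=94
- A+B: volume 6+5=11, value 65+29=94
- A+C: volume 6+6=12, value 65+12=77
Best: $94.

$94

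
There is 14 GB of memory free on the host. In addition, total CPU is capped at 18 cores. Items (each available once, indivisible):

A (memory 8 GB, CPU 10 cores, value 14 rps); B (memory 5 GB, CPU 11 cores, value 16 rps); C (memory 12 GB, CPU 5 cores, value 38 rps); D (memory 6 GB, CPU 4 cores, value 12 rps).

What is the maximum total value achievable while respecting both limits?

Feasible sets respecting both limits:
- C: memory 12, CPU 5, value 38
- B+D: memory 11, CPU 15, value 28
- A+D: memory 14, CPU 14, value 26
Best: 38 rps.

38 rps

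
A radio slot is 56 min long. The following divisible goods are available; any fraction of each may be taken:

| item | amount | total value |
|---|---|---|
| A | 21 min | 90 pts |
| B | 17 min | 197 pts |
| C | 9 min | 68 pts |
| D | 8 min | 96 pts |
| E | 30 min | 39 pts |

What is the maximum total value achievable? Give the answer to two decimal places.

452.30

Take in order of value per unit:
- D (96/8 per unit): all 8 → value 96, running total 96.00
- B (197/17 per unit): all 17 → value 197, running total 293.00
- C (68/9 per unit): all 9 → value 68, running total 361.00
- A (90/21 per unit): all 21 → value 90, running total 451.00
- E (39/30 per unit): 1 of 30 → value 1×39/30 = 1.3000, running total 452.30
Total 452.30.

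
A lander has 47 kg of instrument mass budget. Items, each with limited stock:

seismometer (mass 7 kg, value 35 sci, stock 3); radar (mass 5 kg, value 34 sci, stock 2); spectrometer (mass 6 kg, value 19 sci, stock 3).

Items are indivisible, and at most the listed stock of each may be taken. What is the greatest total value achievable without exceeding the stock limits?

Best selections within mass 47 and stock limits:
- 3×seismometer + 2×radar + 2×spectrometer: mass 43, value 211
- 3×seismometer + 1×radar + 3×spectrometer: mass 44, value 196
Best: 211 sci.

211 sci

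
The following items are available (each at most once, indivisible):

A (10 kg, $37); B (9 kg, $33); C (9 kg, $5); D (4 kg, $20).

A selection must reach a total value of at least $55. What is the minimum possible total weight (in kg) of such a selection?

14

Subsets with value ≥ 55, sorted by total weight:
- A+D: weight 14, value 57
- A+B: weight 19, value 70
- B+C+D: weight 22, value 58
Minimum weight: 14 kg.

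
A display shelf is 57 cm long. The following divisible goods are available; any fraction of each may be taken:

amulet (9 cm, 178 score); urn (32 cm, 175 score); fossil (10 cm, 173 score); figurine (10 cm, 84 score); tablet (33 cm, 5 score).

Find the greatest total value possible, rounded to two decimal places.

Take in order of value per unit:
- amulet (178/9 per unit): all 9 → value 178, running total 178.00
- fossil (173/10 per unit): all 10 → value 173, running total 351.00
- figurine (84/10 per unit): all 10 → value 84, running total 435.00
- urn (175/32 per unit): 28 of 32 → value 28×175/32 = 153.1250, running total 588.13
Total 588.13.

588.13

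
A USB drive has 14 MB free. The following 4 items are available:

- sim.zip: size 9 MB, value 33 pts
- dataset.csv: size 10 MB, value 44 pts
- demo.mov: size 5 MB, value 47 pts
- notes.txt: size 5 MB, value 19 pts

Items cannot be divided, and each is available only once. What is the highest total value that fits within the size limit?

Check high-value combinations within 14 MB:
- sim.zip+demo.mov: size 9+5=14, value 33+47=80
- demo.mov+notes.txt: size 5+5=10, value 47+19=66
- sim.zip+notes.txt: size 9+5=14, value 33+19=52
- demo.mov: size 5, value 47
Best: 80 pts.

80 pts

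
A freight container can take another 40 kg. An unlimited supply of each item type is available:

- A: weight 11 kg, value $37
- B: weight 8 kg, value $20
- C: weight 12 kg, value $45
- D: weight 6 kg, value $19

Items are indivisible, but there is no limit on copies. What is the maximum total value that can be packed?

Best value-per-unit is C at 45/12; filling with it alone gives 3×45 = 135.
Optimal mix: 2×A + 1×C + 1×D → weight 40, value 138.

$138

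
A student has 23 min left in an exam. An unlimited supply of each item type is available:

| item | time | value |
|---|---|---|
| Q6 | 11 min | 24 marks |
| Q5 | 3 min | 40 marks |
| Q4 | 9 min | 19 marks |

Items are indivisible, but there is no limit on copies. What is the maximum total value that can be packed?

Best value-per-unit is Q5 at 40/3, and filling with it alone uses time 7×3=21. No mix of the others beats 7×40 = 280.

280 marks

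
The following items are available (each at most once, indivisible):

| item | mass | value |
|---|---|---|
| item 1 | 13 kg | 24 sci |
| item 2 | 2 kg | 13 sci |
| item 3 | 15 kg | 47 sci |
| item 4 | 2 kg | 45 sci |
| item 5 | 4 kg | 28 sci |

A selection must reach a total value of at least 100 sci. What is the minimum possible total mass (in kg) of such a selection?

19

Subsets with value ≥ 100, sorted by total mass:
- item 2+item 3+item 4: mass 19, value 105
- item 3+item 4+item 5: mass 21, value 120
- item 1+item 2+item 4+item 5: mass 21, value 110
- item 2+item 3+item 4+item 5: mass 23, value 133
Minimum mass: 19 kg.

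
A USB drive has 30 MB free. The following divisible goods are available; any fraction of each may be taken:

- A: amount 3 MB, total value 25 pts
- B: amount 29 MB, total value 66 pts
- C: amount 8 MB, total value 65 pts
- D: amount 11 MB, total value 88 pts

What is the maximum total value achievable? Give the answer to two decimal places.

Take in order of value per unit:
- A (25/3 per unit): all 3 → value 25, running total 25.00
- C (65/8 per unit): all 8 → value 65, running total 90.00
- D (88/11 per unit): all 11 → value 88, running total 178.00
- B (66/29 per unit): 8 of 29 → value 8×66/29 = 18.2069, running total 196.21
Total 196.21.

196.21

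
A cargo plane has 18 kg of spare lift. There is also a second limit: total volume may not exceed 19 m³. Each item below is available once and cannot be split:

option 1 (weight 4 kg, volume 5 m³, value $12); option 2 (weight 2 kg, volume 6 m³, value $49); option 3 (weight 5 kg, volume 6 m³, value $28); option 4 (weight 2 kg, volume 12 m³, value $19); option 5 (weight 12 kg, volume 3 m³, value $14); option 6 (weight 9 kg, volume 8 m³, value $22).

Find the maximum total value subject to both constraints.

Feasible sets respecting both limits:
- option 1+option 2+option 3: weight 11, volume 17, value 89
- option 1+option 2+option 6: weight 15, volume 19, value 83
- option 2+option 3: weight 7, volume 12, value 77
- option 1+option 2+option 5: weight 18, volume 14, value 75
Best: $89.

$89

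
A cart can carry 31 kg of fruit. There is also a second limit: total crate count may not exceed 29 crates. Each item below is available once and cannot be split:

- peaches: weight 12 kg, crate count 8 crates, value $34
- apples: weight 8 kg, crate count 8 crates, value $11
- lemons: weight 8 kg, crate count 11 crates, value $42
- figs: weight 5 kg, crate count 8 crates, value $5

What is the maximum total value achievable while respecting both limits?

$87

Feasible sets respecting both limits:
- peaches+apples+lemons: weight 28, crate count 27, value 87
- peaches+lemons+figs: weight 25, crate count 27, value 81
- peaches+lemons: weight 20, crate count 19, value 76
Best: $87.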